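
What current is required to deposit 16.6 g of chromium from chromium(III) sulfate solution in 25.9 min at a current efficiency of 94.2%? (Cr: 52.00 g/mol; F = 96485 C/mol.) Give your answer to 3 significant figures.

63.1 A

n(Cr) = 16.6 / 52.00 = 0.3192 mol
Cr³⁺ + 3e⁻ → Cr, so n(e⁻) = 3 × 0.3192 = 0.9576 mol
Q = 0.9576 × 96485 / 0.942 = 98080 C
I = Q / t = 98080 / 1554 s = 63.1 A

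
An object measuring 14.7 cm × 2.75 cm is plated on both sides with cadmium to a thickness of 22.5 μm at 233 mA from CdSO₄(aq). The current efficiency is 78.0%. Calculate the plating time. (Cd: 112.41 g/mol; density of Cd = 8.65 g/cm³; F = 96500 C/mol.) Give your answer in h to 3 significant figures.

Plated area = 2 × 14.7 × 2.75 = 80.85 cm²
Volume = 80.85 × 22.5×10⁻⁴ cm = 0.1819 cm³
m(Cd) = 0.1819 × 8.65 = 1.573 g
n(Cd) = 1.573 / 112.41 = 0.01399 mol; n(e⁻) = 2 × 0.01399 = 0.02798 mol
Q = 0.02798 × 96500 / 0.780 = 3462 C
t = 3462 / 0.233 = 14860 s = 4.13 h

4.13 h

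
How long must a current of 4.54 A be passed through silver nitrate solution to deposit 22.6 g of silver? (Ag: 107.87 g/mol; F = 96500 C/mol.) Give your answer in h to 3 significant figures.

n(Ag) = 22.6 / 107.87 = 0.2095 mol
Ag⁺ + e⁻ → Ag, so n(e⁻) = 0.2095 mol
Q = 0.2095 × 96500 = 20220 C
t = Q / I = 20220 / 4.54 = 4454 s = 1.24 h

1.24 h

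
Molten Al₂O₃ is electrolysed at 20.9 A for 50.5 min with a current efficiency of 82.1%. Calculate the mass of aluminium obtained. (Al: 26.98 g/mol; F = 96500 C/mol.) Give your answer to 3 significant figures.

Q = 20.9 × 3030 = 63330 C
n(e⁻) = 63330 / 96500 = 0.6563 mol
Al³⁺ + 3e⁻ → Al, so theoretical m(Al) = 0.2188 × 26.98 = 5.903 g
Actual mass = 82.1% × 5.903 = 4.85 g

4.85 g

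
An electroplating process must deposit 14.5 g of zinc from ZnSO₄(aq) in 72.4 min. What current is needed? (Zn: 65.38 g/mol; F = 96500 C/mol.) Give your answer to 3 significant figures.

n(Zn) = 14.5 / 65.38 = 0.2218 mol
Zn²⁺ + 2e⁻ → Zn, so n(e⁻) = 2 × 0.2218 = 0.4436 mol
Q = 0.4436 × 96500 = 42810 C
I = Q / t = 42810 / 4344 s = 9.85 A

9.85 A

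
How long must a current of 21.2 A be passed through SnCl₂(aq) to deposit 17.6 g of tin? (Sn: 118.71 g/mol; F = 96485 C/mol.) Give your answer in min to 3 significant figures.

22.5 min

n(Sn) = 17.6 / 118.71 = 0.1483 mol
Sn²⁺ + 2e⁻ → Sn, so n(e⁻) = 2 × 0.1483 = 0.2966 mol
Q = 0.2966 × 96485 = 28620 C
t = Q / I = 28620 / 21.2 = 1350 s = 22.5 min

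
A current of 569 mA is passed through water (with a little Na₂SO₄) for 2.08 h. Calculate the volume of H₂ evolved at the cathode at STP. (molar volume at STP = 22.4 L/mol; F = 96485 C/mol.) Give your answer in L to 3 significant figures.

Q = It = 0.569 × 7488 = 4261 C
Moles of electrons = 4261 / 96485 = 0.04416 mol
2H⁺ + 2e⁻ → H₂, so n(H₂) = 0.04416 / 2 = 0.02208 mol
V = 0.02208 × 22.4 = 0.4946 L

0.495 L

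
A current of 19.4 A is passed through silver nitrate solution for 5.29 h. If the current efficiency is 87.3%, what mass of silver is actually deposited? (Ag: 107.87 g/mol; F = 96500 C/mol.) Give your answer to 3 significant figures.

361 g

Q = 19.4 × 19044 = 3.695×10^5 C
n(e⁻) = 3.695×10^5 / 96500 = 3.829 mol
Ag⁺ + e⁻ → Ag, so theoretical m(Ag) = 3.829 × 107.87 = 413.0 g
Actual mass = 87.3% × 413.0 = 361 g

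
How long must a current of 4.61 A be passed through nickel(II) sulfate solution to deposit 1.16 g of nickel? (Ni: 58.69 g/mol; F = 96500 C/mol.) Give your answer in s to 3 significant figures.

n(Ni) = 1.16 / 58.69 = 0.01976 mol
Ni²⁺ + 2e⁻ → Ni, so n(e⁻) = 2 × 0.01976 = 0.03952 mol
Q = 0.03952 × 96500 = 3814 C
t = Q / I = 3814 / 4.61 = 827.3 s

827 s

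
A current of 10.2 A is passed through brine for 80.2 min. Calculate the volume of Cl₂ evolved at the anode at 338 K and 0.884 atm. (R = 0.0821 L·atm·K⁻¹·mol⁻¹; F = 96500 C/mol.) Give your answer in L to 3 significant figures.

7.98 L

Charge passed = 10.2 × 4812 = 49080 C
n(e⁻) = Q/F = 49080/96500 = 0.5086 mol
2Cl⁻ → Cl₂ + 2e⁻, so n(Cl₂) = 0.5086 / 2 = 0.2543 mol
V = nRT/P = 0.2543 × 0.0821 × 338 / 0.884 = 7.983 L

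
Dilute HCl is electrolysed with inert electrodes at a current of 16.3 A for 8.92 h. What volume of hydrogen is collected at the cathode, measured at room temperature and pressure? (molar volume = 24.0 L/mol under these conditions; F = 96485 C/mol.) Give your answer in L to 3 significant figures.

65.1 L

Q = It = 16.3 × 32112 = 5.234×10^5 C
n(e⁻) = 5.234×10^5 / 96485 = 5.425 mol
2H⁺ + 2e⁻ → H₂, so n(H₂) = 5.425 / 2 = 2.713 mol
V = 2.713 × 24.0 = 65.11 L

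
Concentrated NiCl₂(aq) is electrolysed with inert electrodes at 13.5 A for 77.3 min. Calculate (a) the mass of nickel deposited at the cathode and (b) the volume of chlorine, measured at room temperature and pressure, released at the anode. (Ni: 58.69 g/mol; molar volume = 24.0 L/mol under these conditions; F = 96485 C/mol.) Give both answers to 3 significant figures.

19.0 g Ni; 7.79 L Cl₂

Q = 13.5 × 4638 = 62610 C; n(e⁻) = 62610 / 96485 = 0.6489 mol
Cathode: Ni²⁺ + 2e⁻ → Ni → n(Ni) = 0.6489/2 = 0.3245 mol → 19.0 g
Anode: 2Cl⁻ → Cl₂ + 2e⁻ → n(Cl₂) = 0.6489/2 = 0.3245 mol → 7.79 L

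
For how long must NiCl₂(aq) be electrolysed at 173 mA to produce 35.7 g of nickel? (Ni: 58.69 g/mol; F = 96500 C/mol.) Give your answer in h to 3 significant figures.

189 h

n(Ni) = 35.7 / 58.69 = 0.6083 mol
Ni²⁺ + 2e⁻ → Ni, so n(e⁻) = 2 × 0.6083 = 1.217 mol
Q = 1.217 × 96500 = 1.174×10^5 C
t = Q / I = 1.174×10^5 / 0.173 = 6.786×10^5 s = 189 h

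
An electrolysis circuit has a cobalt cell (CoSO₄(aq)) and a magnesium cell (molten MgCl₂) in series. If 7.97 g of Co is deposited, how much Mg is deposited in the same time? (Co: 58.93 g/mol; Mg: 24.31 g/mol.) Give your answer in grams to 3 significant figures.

n(Co) = 7.97 / 58.93 = 0.1352 mol
Co²⁺ + 2e⁻ → Co, so n(e⁻) = 2 × 0.1352 = 0.2704 mol
The cells are in series, so the same charge (and hence the same n(e⁻) = 0.2704 mol) passes through both.
Mg²⁺ + 2e⁻ → Mg, so n(Mg) = 0.2704 / 2 = 0.1352 mol
m(Mg) = 0.1352 × 24.31 = 3.29 g

3.29 g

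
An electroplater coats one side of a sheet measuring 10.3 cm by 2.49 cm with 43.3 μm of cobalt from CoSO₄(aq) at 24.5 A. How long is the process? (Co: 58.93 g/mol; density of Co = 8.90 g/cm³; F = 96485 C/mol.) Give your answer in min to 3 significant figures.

Plated area = 10.3 × 2.49 = 25.65 cm²
Volume = 25.65 × 43.3×10⁻⁴ cm = 0.1111 cm³
m(Co) = 0.1111 × 8.90 = 0.9888 g
n(Co) = 0.9888 / 58.93 = 0.01678 mol; n(e⁻) = 2 × 0.01678 = 0.03356 mol
Q = 0.03356 × 96485 = 3238 C
t = 3238 / 24.5 = 132.2 s = 2.20 min

2.20 min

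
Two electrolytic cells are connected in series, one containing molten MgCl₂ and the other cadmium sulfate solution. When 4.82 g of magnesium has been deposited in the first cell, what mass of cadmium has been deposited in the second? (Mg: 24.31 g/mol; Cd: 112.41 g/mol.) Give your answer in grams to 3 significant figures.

n(Mg) = 4.82 / 24.31 = 0.1983 mol
Mg²⁺ + 2e⁻ → Mg, so n(e⁻) = 2 × 0.1983 = 0.3966 mol
The cells are in series, so the same charge (and hence the same n(e⁻) = 0.3966 mol) passes through both.
Cd²⁺ + 2e⁻ → Cd, so n(Cd) = 0.3966 / 2 = 0.1983 mol
m(Cd) = 0.1983 × 112.41 = 22.3 g

22.3 g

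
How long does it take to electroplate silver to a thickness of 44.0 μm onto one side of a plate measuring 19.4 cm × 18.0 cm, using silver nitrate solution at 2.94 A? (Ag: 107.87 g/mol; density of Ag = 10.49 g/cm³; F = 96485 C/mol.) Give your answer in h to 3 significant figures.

1.36 h

Plated area = 19.4 × 18.0 = 349.2 cm²
Volume = 349.2 × 44.0×10⁻⁴ cm = 1.536 cm³
m(Ag) = 1.536 × 10.49 = 16.11 g
n(Ag) = 16.11 / 107.87 = 0.1493 mol; n(e⁻) = 0.1493 mol
Q = 0.1493 × 96485 = 14410 C
t = 14410 / 2.94 = 4901 s = 1.36 h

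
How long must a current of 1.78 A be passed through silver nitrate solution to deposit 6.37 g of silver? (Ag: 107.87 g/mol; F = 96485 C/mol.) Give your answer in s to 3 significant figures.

3200 s

n(Ag) = 6.37 / 107.87 = 0.05905 mol
Ag⁺ + e⁻ → Ag, so n(e⁻) = 0.05905 mol
Q = 0.05905 × 96485 = 5697 C
t = Q / I = 5697 / 1.78 = 3201 s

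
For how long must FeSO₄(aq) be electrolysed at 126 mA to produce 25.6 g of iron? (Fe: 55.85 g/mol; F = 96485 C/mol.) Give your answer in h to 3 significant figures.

n(Fe) = 25.6 / 55.85 = 0.4584 mol
Fe²⁺ + 2e⁻ → Fe, so n(e⁻) = 2 × 0.4584 = 0.9168 mol
Q = 0.9168 × 96485 = 88460 C
t = Q / I = 88460 / 0.126 = 7.021×10^5 s = 195 h

195 h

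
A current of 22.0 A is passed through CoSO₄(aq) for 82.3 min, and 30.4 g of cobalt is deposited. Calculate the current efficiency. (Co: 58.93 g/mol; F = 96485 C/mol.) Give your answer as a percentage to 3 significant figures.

Q = 22.0 × 4938 = 1.086×10^5 C
n(e⁻) = 1.086×10^5 / 96485 = 1.126 mol
Co²⁺ + 2e⁻ → Co, so theoretical n(Co) = 0.5630 mol → 33.18 g
Efficiency = 30.4 / 33.18 = 0.9162 = 91.6%

91.6%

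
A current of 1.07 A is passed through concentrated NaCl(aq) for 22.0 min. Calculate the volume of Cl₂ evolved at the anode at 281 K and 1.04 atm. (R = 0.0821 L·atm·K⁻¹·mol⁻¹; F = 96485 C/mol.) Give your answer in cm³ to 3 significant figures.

Q = 1.07 A × 1320 s = 1412 C
Moles of electrons = 1412 / 96485 = 0.01463 mol
2Cl⁻ → Cl₂ + 2e⁻, so n(Cl₂) = 0.01463 / 2 = 0.007315 mol
V = nRT/P = 0.007315 × 0.0821 × 281 / 1.04 = 0.1623 L
= 162 cm³

162 cm³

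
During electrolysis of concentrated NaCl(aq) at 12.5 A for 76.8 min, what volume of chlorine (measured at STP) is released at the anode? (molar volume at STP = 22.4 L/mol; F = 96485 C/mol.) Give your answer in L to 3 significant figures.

Q = It = 12.5 × 4608 = 57600 C
n(e⁻) = 57600 / 96485 = 0.5970 mol
2Cl⁻ → Cl₂ + 2e⁻, so n(Cl₂) = 0.5970 / 2 = 0.2985 mol
V = 0.2985 × 22.4 = 6.686 L

6.69 L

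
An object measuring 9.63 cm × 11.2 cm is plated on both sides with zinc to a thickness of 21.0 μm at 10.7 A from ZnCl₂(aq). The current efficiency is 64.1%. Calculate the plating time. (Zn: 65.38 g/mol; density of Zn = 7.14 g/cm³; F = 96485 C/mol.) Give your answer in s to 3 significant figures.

Plated area = 2 × 9.63 × 11.2 = 215.7 cm²
Volume = 215.7 × 21.0×10⁻⁴ cm = 0.4530 cm³
m(Zn) = 0.4530 × 7.14 = 3.234 g
n(Zn) = 3.234 / 65.38 = 0.04946 mol; n(e⁻) = 2 × 0.04946 = 0.09892 mol
Q = 0.09892 × 96485 / 0.641 = 14890 C
t = 14890 / 10.7 = 1392 s

1390 s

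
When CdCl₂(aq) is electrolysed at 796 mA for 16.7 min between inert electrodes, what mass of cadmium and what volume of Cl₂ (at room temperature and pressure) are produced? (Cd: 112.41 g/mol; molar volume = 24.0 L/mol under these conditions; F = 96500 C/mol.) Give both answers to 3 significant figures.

Q = 0.796 × 1002 = 797.6 C; n(e⁻) = 797.6 / 96500 = 0.008265 mol
Cathode: Cd²⁺ + 2e⁻ → Cd → n(Cd) = 0.008265/2 = 0.004133 mol → 0.465 g
Anode: 2Cl⁻ → Cl₂ + 2e⁻ → n(Cl₂) = 0.008265/2 = 0.004133 mol → 0.0992 L

0.465 g Cd; 0.0992 L Cl₂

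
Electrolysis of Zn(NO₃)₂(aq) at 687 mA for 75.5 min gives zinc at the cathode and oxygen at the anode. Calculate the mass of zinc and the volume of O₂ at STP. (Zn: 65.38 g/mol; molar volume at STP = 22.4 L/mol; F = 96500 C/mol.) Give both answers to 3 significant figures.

1.05 g Zn; 0.181 L O₂

Q = 0.687 × 4530 = 3112 C; n(e⁻) = 3112 / 96500 = 0.03225 mol
Cathode: Zn²⁺ + 2e⁻ → Zn → n(Zn) = 0.03225/2 = 0.01613 mol → 1.05 g
Anode: 2H₂O → O₂ + 4H⁺ + 4e⁻ → n(O₂) = 0.03225/4 = 0.008063 mol → 0.181 L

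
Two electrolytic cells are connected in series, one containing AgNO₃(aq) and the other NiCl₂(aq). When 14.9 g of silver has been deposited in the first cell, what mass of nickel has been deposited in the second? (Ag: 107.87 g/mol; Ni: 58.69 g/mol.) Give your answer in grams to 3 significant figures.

n(Ag) = 14.9 / 107.87 = 0.1381 mol
Ag⁺ + e⁻ → Ag, so n(e⁻) = 0.1381 mol
The cells are in series, so the same charge (and hence the same n(e⁻) = 0.1381 mol) passes through both.
Ni²⁺ + 2e⁻ → Ni, so n(Ni) = 0.1381 / 2 = 0.06905 mol
m(Ni) = 0.06905 × 58.69 = 4.05 g

4.05 g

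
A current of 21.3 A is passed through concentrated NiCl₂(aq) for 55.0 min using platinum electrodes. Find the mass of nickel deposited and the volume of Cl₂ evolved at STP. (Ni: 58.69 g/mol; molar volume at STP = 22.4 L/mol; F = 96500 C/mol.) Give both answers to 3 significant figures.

Q = 21.3 × 3300 = 70290 C; n(e⁻) = 70290 / 96500 = 0.7284 mol
Cathode: Ni²⁺ + 2e⁻ → Ni → n(Ni) = 0.7284/2 = 0.3642 mol → 21.4 g
Anode: 2Cl⁻ → Cl₂ + 2e⁻ → n(Cl₂) = 0.7284/2 = 0.3642 mol → 8.16 L

21.4 g Ni; 8.16 L Cl₂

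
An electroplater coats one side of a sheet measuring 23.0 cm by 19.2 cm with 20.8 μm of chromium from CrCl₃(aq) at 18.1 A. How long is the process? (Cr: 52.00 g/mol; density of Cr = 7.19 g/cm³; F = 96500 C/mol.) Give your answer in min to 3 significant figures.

33.9 min

Plated area = 23.0 × 19.2 = 441.6 cm²
Volume = 441.6 × 20.8×10⁻⁴ cm = 0.9185 cm³
m(Cr) = 0.9185 × 7.19 = 6.604 g
n(Cr) = 6.604 / 52.00 = 0.1270 mol; n(e⁻) = 3 × 0.1270 = 0.3810 mol
Q = 0.3810 × 96500 = 36770 C
t = 36770 / 18.1 = 2031 s = 33.9 min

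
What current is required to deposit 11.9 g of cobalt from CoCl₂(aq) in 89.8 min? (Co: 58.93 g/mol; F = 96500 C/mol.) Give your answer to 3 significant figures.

7.23 A

n(Co) = 11.9 / 58.93 = 0.2019 mol
Co²⁺ + 2e⁻ → Co, so n(e⁻) = 2 × 0.2019 = 0.4038 mol
Q = 0.4038 × 96500 = 38970 C
I = Q / t = 38970 / 5388 s = 7.23 A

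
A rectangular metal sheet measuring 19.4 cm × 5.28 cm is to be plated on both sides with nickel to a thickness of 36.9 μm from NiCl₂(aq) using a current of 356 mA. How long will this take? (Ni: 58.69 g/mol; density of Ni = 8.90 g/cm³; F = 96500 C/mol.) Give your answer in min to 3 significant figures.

1040 min

Plated area = 2 × 19.4 × 5.28 = 204.9 cm²
Volume = 204.9 × 36.9×10⁻⁴ cm = 0.7561 cm³
m(Ni) = 0.7561 × 8.90 = 6.729 g
n(Ni) = 6.729 / 58.69 = 0.1147 mol; n(e⁻) = 2 × 0.1147 = 0.2294 mol
Q = 0.2294 × 96500 = 22140 C
t = 22140 / 0.356 = 62190 s = 1040 min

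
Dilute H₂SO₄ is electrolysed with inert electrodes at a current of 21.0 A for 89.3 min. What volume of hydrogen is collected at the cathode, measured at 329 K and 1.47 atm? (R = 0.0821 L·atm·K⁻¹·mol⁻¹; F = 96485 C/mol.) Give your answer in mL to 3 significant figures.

Q = 21.0 A × 5358 s = 1.125×10^5 C
n(e⁻) = Q/F = 1.125×10^5/96485 = 1.166 mol
2H⁺ + 2e⁻ → H₂, so n(H₂) = 1.166 / 2 = 0.5830 mol
V = nRT/P = 0.5830 × 0.0821 × 329 / 1.47 = 10.71 L
= 10700 mL

10700 mL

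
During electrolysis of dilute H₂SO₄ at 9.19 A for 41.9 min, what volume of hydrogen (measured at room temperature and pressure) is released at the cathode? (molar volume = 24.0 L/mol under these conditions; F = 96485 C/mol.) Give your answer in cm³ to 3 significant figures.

Q = 9.19 A × 2514 s = 23100 C
Moles of electrons = 23100 / 96485 = 0.2394 mol
2H⁺ + 2e⁻ → H₂, so n(H₂) = 0.2394 / 2 = 0.1197 mol
V = 0.1197 × 24.0 = 2.873 L
= 2870 cm³

2870 cm³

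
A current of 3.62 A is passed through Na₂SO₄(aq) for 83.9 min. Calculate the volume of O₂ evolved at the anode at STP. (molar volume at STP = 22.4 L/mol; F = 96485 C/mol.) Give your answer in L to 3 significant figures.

Q = 3.62 A × 5034 s = 18220 C
n(e⁻) = Q/F = 18220/96485 = 0.1888 mol
2H₂O → O₂ + 4H⁺ + 4e⁻, so n(O₂) = 0.1888 / 4 = 0.04720 mol
V = 0.04720 × 22.4 = 1.057 L

1.06 L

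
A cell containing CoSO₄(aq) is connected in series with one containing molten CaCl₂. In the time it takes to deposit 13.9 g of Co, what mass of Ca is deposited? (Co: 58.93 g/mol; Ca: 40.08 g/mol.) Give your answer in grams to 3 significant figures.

9.45 g

n(Co) = 13.9 / 58.93 = 0.2359 mol
Co²⁺ + 2e⁻ → Co, so n(e⁻) = 2 × 0.2359 = 0.4718 mol
The cells are in series, so the same charge (and hence the same n(e⁻) = 0.4718 mol) passes through both.
Ca²⁺ + 2e⁻ → Ca, so n(Ca) = 0.4718 / 2 = 0.2359 mol
m(Ca) = 0.2359 × 40.08 = 9.45 g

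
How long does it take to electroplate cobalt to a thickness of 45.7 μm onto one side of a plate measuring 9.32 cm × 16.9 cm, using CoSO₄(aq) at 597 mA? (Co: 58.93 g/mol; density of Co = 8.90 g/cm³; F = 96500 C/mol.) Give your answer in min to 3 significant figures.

Plated area = 9.32 × 16.9 = 157.5 cm²
Volume = 157.5 × 45.7×10⁻⁴ cm = 0.7198 cm³
m(Co) = 0.7198 × 8.90 = 6.406 g
n(Co) = 6.406 / 58.93 = 0.1087 mol; n(e⁻) = 2 × 0.1087 = 0.2174 mol
Q = 0.2174 × 96500 = 20980 C
t = 20980 / 0.597 = 35140 s = 586 min

586 min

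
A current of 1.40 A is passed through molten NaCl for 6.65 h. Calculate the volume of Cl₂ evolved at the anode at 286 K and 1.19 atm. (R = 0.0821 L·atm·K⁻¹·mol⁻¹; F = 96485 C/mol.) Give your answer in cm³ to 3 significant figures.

3430 cm³

Charge passed = 1.40 × 23940 = 33520 C
Moles of electrons = 33520 / 96485 = 0.3474 mol
2Cl⁻ → Cl₂ + 2e⁻, so n(Cl₂) = 0.3474 / 2 = 0.1737 mol
V = nRT/P = 0.1737 × 0.0821 × 286 / 1.19 = 3.427 L
= 3430 cm³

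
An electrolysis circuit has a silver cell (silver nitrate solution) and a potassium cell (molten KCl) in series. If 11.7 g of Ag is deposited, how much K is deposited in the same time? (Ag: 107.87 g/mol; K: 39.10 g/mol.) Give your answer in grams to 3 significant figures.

4.24 g

n(Ag) = 11.7 / 107.87 = 0.1085 mol
Ag⁺ + e⁻ → Ag, so n(e⁻) = 0.1085 mol
In series, the same 0.1085 mol of electrons flows through the second cell.
K⁺ + e⁻ → K, so n(K) = 0.1085 mol
m(K) = 0.1085 × 39.10 = 4.24 g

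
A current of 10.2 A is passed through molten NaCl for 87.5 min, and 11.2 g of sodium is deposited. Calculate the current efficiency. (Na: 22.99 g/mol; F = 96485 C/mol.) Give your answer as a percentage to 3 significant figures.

Q = 10.2 × 5250 = 53550 C
n(e⁻) = 53550 / 96485 = 0.5550 mol
Na⁺ + e⁻ → Na, so theoretical n(Na) = 0.5550 mol → 12.76 g
Efficiency = 11.2 / 12.76 = 0.8777 = 87.8%

87.8%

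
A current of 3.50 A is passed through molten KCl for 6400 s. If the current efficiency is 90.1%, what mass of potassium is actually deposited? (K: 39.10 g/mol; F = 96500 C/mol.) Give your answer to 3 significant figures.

Q = 3.50 × 6400 = 22400 C
n(e⁻) = 22400 / 96500 = 0.2321 mol
K⁺ + e⁻ → K, so theoretical m(K) = 0.2321 × 39.10 = 9.075 g
Actual mass = 90.1% × 9.075 = 8.18 g

8.18 g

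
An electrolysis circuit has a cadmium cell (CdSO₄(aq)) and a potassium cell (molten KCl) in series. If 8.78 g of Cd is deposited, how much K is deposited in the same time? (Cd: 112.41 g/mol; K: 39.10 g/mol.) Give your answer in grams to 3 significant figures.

n(Cd) = 8.78 / 112.41 = 0.07811 mol
Cd²⁺ + 2e⁻ → Cd, so n(e⁻) = 2 × 0.07811 = 0.1562 mol
The cells are in series, so the same charge (and hence the same n(e⁻) = 0.1562 mol) passes through both.
K⁺ + e⁻ → K, so n(K) = 0.1562 mol
m(K) = 0.1562 × 39.10 = 6.11 g

6.11 g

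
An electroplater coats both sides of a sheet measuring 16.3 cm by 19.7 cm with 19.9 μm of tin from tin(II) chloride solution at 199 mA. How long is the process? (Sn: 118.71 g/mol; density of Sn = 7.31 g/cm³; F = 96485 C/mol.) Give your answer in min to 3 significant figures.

1270 min

Plated area = 2 × 16.3 × 19.7 = 642.2 cm²
Volume = 642.2 × 19.9×10⁻⁴ cm = 1.278 cm³
m(Sn) = 1.278 × 7.31 = 9.342 g
n(Sn) = 9.342 / 118.71 = 0.07870 mol; n(e⁻) = 2 × 0.07870 = 0.1574 mol
Q = 0.1574 × 96485 = 15190 C
t = 15190 / 0.199 = 76330 s = 1270 min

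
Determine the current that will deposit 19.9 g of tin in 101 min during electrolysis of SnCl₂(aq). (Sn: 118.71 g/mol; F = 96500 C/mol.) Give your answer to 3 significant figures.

5.34 A

n(Sn) = 19.9 / 118.71 = 0.1676 mol
Sn²⁺ + 2e⁻ → Sn, so n(e⁻) = 2 × 0.1676 = 0.3352 mol
Q = 0.3352 × 96500 = 32350 C
I = Q / t = 32350 / 6060 s = 5.34 A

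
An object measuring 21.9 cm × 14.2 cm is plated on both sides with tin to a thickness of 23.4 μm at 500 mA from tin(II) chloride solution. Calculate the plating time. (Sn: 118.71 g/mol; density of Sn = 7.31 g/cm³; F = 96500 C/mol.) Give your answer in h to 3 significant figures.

9.61 h

Plated area = 2 × 21.9 × 14.2 = 622.0 cm²
Volume = 622.0 × 23.4×10⁻⁴ cm = 1.455 cm³
m(Sn) = 1.455 × 7.31 = 10.64 g
n(Sn) = 10.64 / 118.71 = 0.08963 mol; n(e⁻) = 2 × 0.08963 = 0.1793 mol
Q = 0.1793 × 96500 = 17300 C
t = 17300 / 0.500 = 34600 s = 9.61 h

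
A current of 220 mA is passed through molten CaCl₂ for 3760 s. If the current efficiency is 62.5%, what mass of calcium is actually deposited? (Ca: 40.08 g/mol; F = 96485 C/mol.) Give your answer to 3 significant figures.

Q = 0.220 × 3760 = 827.2 C
n(e⁻) = 827.2 / 96485 = 0.008573 mol
Ca²⁺ + 2e⁻ → Ca, so theoretical m(Ca) = 0.004287 × 40.08 = 0.1718 g
Actual mass = 62.5% × 0.1718 = 0.107 g

0.107 g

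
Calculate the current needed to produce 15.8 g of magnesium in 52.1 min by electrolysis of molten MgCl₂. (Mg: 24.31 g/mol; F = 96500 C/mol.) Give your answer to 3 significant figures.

40.1 A

n(Mg) = 15.8 / 24.31 = 0.6499 mol
Mg²⁺ + 2e⁻ → Mg, so n(e⁻) = 2 × 0.6499 = 1.300 mol
Q = 1.300 × 96500 = 1.255×10^5 C
I = Q / t = 1.255×10^5 / 3126 s = 40.1 A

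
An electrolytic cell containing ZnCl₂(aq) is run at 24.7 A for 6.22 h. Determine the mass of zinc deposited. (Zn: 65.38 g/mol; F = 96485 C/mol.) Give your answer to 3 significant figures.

187 g

Q = 24.7 A × 22392 s = 5.531×10^5 C
n(e⁻) = Q/F = 5.531×10^5/96485 = 5.732 mol
Zn²⁺ + 2e⁻ → Zn, so n(Zn) = 5.732 / 2 = 2.866 mol
m = 2.866 × 65.38 = 187 g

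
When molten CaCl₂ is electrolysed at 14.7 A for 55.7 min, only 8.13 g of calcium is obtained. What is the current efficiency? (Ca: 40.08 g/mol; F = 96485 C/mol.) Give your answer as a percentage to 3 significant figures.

79.7%

Q = 14.7 × 3342 = 49130 C
n(e⁻) = 49130 / 96485 = 0.5092 mol
Ca²⁺ + 2e⁻ → Ca, so theoretical n(Ca) = 0.2546 mol → 10.20 g
Efficiency = 8.13 / 10.20 = 0.7971 = 79.7%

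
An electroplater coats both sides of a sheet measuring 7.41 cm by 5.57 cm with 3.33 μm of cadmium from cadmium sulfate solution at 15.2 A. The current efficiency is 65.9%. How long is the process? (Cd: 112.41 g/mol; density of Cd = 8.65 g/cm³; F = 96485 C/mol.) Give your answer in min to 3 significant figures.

Plated area = 2 × 7.41 × 5.57 = 82.55 cm²
Volume = 82.55 × 3.33×10⁻⁴ cm = 0.02749 cm³
m(Cd) = 0.02749 × 8.65 = 0.2378 g
n(Cd) = 0.2378 / 112.41 = 0.002115 mol; n(e⁻) = 2 × 0.002115 = 0.004230 mol
Q = 0.004230 × 96485 / 0.659 = 619.3 C
t = 619.3 / 15.2 = 40.74 s = 0.679 min

0.679 min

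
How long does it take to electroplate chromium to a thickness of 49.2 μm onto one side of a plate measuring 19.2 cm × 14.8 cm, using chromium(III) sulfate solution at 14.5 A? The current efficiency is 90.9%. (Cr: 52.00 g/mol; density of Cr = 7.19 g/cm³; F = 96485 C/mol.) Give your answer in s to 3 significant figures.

Plated area = 19.2 × 14.8 = 284.2 cm²
Volume = 284.2 × 49.2×10⁻⁴ cm = 1.398 cm³
m(Cr) = 1.398 × 7.19 = 10.05 g
n(Cr) = 10.05 / 52.00 = 0.1933 mol; n(e⁻) = 3 × 0.1933 = 0.5799 mol
Q = 0.5799 × 96485 / 0.909 = 61550 C
t = 61550 / 14.5 = 4245 s

4250 s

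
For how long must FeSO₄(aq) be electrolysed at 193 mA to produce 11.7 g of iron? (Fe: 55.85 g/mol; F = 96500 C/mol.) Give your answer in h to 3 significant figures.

58.2 h

n(Fe) = 11.7 / 55.85 = 0.2095 mol
Fe²⁺ + 2e⁻ → Fe, so n(e⁻) = 2 × 0.2095 = 0.4190 mol
Q = 0.4190 × 96500 = 40430 C
t = Q / I = 40430 / 0.193 = 2.095×10^5 s = 58.2 h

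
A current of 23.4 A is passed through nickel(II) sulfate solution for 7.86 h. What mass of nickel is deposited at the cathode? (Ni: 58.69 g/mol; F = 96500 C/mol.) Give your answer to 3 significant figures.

201 g

Q = It = 23.4 × 28296 = 6.621×10^5 C
n(e⁻) = 6.621×10^5 / 96500 = 6.861 mol
Ni²⁺ + 2e⁻ → Ni, so n(Ni) = 6.861 / 2 = 3.431 mol
m = 3.431 × 58.69 = 201 g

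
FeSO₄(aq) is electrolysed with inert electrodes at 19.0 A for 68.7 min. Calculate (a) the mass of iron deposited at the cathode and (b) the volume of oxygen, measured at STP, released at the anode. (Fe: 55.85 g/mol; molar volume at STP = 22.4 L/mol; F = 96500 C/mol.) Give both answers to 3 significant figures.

22.7 g Fe; 4.54 L O₂

Q = 19.0 × 4122 = 78320 C; n(e⁻) = 78320 / 96500 = 0.8116 mol
Cathode: Fe²⁺ + 2e⁻ → Fe → n(Fe) = 0.8116/2 = 0.4058 mol → 22.7 g
Anode: 2H₂O → O₂ + 4H⁺ + 4e⁻ → n(O₂) = 0.8116/4 = 0.2029 mol → 4.54 L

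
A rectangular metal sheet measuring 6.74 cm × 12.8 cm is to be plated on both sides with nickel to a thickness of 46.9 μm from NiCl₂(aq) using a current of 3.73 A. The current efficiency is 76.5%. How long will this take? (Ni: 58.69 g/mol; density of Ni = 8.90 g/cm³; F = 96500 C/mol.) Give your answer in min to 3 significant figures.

Plated area = 2 × 6.74 × 12.8 = 172.5 cm²
Volume = 172.5 × 46.9×10⁻⁴ cm = 0.8090 cm³
m(Ni) = 0.8090 × 8.90 = 7.200 g
n(Ni) = 7.200 / 58.69 = 0.1227 mol; n(e⁻) = 2 × 0.1227 = 0.2454 mol
Q = 0.2454 × 96500 / 0.765 = 30960 C
t = 30960 / 3.73 = 8300 s = 138 min

138 min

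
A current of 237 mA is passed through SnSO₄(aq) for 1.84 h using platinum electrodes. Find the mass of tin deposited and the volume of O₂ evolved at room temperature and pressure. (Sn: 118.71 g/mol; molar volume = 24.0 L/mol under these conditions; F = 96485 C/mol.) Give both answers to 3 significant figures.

Q = 0.237 × 6624 = 1570 C; n(e⁻) = 1570 / 96485 = 0.01627 mol
Cathode: Sn²⁺ + 2e⁻ → Sn → n(Sn) = 0.01627/2 = 0.008135 mol → 0.966 g
Anode: 2H₂O → O₂ + 4H⁺ + 4e⁻ → n(O₂) = 0.01627/4 = 0.004068 mol → 0.0976 L

0.966 g Sn; 0.0976 L O₂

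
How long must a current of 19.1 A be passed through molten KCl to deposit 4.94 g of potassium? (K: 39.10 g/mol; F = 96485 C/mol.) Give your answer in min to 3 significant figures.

n(K) = 4.94 / 39.10 = 0.1263 mol
K⁺ + e⁻ → K, so n(e⁻) = 0.1263 mol
Q = 0.1263 × 96485 = 12190 C
t = Q / I = 12190 / 19.1 = 638.2 s = 10.6 min

10.6 min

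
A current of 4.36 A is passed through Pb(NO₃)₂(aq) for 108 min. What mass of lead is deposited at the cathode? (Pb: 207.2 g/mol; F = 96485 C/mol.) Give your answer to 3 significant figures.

30.3 g

Q = It = 4.36 × 6480 = 28250 C
Moles of electrons = 28250 / 96485 = 0.2928 mol
Pb²⁺ + 2e⁻ → Pb, so n(Pb) = 0.2928 / 2 = 0.1464 mol
m = 0.1464 × 207.2 = 30.3 g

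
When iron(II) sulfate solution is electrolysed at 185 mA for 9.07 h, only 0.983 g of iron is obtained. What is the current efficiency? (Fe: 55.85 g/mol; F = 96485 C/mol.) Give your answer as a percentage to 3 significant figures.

Q = 0.185 × 32652 = 6041 C
n(e⁻) = 6041 / 96485 = 0.06261 mol
Fe²⁺ + 2e⁻ → Fe, so theoretical n(Fe) = 0.03131 mol → 1.749 g
Efficiency = 0.983 / 1.749 = 0.5620 = 56.2%

56.2%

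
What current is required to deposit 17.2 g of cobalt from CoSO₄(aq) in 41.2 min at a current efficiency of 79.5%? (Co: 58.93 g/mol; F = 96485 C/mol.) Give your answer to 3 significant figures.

28.7 A

n(Co) = 17.2 / 58.93 = 0.2919 mol
Co²⁺ + 2e⁻ → Co, so n(e⁻) = 2 × 0.2919 = 0.5838 mol
Q = 0.5838 × 96485 / 0.795 = 70850 C
I = Q / t = 70850 / 2472 s = 28.7 A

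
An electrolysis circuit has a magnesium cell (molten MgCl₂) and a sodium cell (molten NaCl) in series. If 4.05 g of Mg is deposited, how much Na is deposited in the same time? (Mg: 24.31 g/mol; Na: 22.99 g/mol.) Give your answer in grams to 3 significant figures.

7.66 g

n(Mg) = 4.05 / 24.31 = 0.1666 mol
Mg²⁺ + 2e⁻ → Mg, so n(e⁻) = 2 × 0.1666 = 0.3332 mol
Since the cells are in series, n(e⁻) in the Na cell is also 0.3332 mol.
Na⁺ + e⁻ → Na, so n(Na) = 0.3332 mol
m(Na) = 0.3332 × 22.99 = 7.66 g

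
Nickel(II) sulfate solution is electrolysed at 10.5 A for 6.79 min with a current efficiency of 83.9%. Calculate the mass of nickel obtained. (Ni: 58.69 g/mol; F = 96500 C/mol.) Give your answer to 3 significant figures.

Q = 10.5 × 407.4 = 4278 C
n(e⁻) = 4278 / 96500 = 0.04433 mol
Ni²⁺ + 2e⁻ → Ni, so theoretical m(Ni) = 0.02217 × 58.69 = 1.301 g
Actual mass = 83.9% × 1.301 = 1.09 g

1.09 g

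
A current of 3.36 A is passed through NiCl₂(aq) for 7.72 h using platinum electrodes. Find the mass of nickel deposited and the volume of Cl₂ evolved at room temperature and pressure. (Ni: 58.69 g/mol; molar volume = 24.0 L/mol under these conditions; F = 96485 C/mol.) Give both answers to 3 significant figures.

28.4 g Ni; 11.6 L Cl₂

Q = 3.36 × 27792 = 93380 C; n(e⁻) = 93380 / 96485 = 0.9678 mol
Cathode: Ni²⁺ + 2e⁻ → Ni → n(Ni) = 0.9678/2 = 0.4839 mol → 28.4 g
Anode: 2Cl⁻ → Cl₂ + 2e⁻ → n(Cl₂) = 0.9678/2 = 0.4839 mol → 11.6 L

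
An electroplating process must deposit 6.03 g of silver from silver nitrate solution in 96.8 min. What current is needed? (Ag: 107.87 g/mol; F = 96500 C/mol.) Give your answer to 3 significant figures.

n(Ag) = 6.03 / 107.87 = 0.05590 mol
Ag⁺ + e⁻ → Ag, so n(e⁻) = 0.05590 mol
Q = 0.05590 × 96500 = 5394 C
I = Q / t = 5394 / 5808 s = 0.929 A

0.929 A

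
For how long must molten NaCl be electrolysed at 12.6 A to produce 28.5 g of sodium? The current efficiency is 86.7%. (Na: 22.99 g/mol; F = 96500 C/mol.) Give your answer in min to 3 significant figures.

183 min

n(Na) = 28.5 / 22.99 = 1.240 mol
Na⁺ + e⁻ → Na, so n(e⁻) = 1.240 mol
Q = 1.240 × 96500 / 0.867 = 1.380×10^5 C
t = Q / I = 1.380×10^5 / 12.6 = 10950 s = 183 min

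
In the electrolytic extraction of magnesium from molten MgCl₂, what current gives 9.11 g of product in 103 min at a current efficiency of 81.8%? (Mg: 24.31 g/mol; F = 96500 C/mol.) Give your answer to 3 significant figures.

n(Mg) = 9.11 / 24.31 = 0.3747 mol
Mg²⁺ + 2e⁻ → Mg, so n(e⁻) = 2 × 0.3747 = 0.7494 mol
Q = 0.7494 × 96500 / 0.818 = 88410 C
I = Q / t = 88410 / 6180 s = 14.3 A

14.3 A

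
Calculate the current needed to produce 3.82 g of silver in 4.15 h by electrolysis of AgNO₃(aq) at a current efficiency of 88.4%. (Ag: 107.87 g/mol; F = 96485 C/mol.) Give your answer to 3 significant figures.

n(Ag) = 3.82 / 107.87 = 0.03541 mol
Ag⁺ + e⁻ → Ag, so n(e⁻) = 0.03541 mol
Q = 0.03541 × 96485 / 0.884 = 3865 C
I = Q / t = 3865 / 14940 s = 0.259 A

0.259 A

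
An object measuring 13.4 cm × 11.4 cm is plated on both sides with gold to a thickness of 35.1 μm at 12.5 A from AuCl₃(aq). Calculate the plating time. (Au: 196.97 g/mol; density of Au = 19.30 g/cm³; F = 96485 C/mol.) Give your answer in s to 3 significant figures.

2430 s

Plated area = 2 × 13.4 × 11.4 = 305.5 cm²
Volume = 305.5 × 35.1×10⁻⁴ cm = 1.072 cm³
m(Au) = 1.072 × 19.30 = 20.69 g
n(Au) = 20.69 / 196.97 = 0.1050 mol; n(e⁻) = 3 × 0.1050 = 0.3150 mol
Q = 0.3150 × 96485 = 30390 C
t = 30390 / 12.5 = 2431 s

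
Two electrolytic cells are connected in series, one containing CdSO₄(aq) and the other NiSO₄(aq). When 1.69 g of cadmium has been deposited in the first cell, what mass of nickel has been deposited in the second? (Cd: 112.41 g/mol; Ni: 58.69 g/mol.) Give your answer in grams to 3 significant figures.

0.882 g

n(Cd) = 1.69 / 112.41 = 0.01503 mol
Cd²⁺ + 2e⁻ → Cd, so n(e⁻) = 2 × 0.01503 = 0.03006 mol
In series, the same 0.03006 mol of electrons flows through the second cell.
Ni²⁺ + 2e⁻ → Ni, so n(Ni) = 0.03006 / 2 = 0.01503 mol
m(Ni) = 0.01503 × 58.69 = 0.882 g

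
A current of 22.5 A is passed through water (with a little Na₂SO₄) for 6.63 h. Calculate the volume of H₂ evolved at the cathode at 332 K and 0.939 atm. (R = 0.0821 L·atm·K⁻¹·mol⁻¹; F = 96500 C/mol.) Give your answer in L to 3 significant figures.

80.8 L

Q = 22.5 A × 23868 s = 5.370×10^5 C
n(e⁻) = 5.370×10^5 / 96500 = 5.565 mol
2H⁺ + 2e⁻ → H₂, so n(H₂) = 5.565 / 2 = 2.783 mol
V = nRT/P = 2.783 × 0.0821 × 332 / 0.939 = 80.78 L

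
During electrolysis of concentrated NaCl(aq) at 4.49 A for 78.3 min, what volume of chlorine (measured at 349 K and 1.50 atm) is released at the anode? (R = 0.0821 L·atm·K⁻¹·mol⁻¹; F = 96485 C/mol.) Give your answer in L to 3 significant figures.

2.09 L

Q = 4.49 A × 4698 s = 21090 C
Moles of electrons = 21090 / 96485 = 0.2186 mol
2Cl⁻ → Cl₂ + 2e⁻, so n(Cl₂) = 0.2186 / 2 = 0.1093 mol
V = nRT/P = 0.1093 × 0.0821 × 349 / 1.50 = 2.088 L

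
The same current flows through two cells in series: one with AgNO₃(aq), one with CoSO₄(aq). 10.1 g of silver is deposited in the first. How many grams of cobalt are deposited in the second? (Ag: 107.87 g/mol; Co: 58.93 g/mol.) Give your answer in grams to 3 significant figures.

2.76 g

n(Ag) = 10.1 / 107.87 = 0.09363 mol
Ag⁺ + e⁻ → Ag, so n(e⁻) = 0.09363 mol
The cells are in series, so the same charge (and hence the same n(e⁻) = 0.09363 mol) passes through both.
Co²⁺ + 2e⁻ → Co, so n(Co) = 0.09363 / 2 = 0.04682 mol
m(Co) = 0.04682 × 58.93 = 2.76 g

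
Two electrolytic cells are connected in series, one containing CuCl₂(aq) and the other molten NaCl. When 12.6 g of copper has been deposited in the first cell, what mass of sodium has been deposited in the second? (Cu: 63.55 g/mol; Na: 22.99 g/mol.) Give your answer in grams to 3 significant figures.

n(Cu) = 12.6 / 63.55 = 0.1983 mol
Cu²⁺ + 2e⁻ → Cu, so n(e⁻) = 2 × 0.1983 = 0.3966 mol
Same current for the same time ⇒ same n(e⁻) = 0.3966 mol in both cells.
Na⁺ + e⁻ → Na, so n(Na) = 0.3966 mol
m(Na) = 0.3966 × 22.99 = 9.12 g

9.12 g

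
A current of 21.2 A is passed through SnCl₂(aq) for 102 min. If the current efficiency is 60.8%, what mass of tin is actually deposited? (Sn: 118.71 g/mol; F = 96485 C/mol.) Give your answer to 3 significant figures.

Q = 21.2 × 6120 = 1.297×10^5 C
n(e⁻) = 1.297×10^5 / 96485 = 1.344 mol
Sn²⁺ + 2e⁻ → Sn, so theoretical m(Sn) = 0.6720 × 118.71 = 79.77 g
Actual mass = 60.8% × 79.77 = 48.5 g

48.5 g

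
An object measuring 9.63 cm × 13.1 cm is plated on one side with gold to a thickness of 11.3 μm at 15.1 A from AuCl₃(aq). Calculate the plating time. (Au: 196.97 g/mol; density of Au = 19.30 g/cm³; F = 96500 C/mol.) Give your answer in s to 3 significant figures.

268 s

Plated area = 9.63 × 13.1 = 126.2 cm²
Volume = 126.2 × 11.3×10⁻⁴ cm = 0.1426 cm³
m(Au) = 0.1426 × 19.30 = 2.752 g
n(Au) = 2.752 / 196.97 = 0.01397 mol; n(e⁻) = 3 × 0.01397 = 0.04191 mol
Q = 0.04191 × 96500 = 4044 C
t = 4044 / 15.1 = 267.8 s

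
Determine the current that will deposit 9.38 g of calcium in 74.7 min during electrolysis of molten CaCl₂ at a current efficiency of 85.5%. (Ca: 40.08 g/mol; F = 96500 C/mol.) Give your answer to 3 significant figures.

n(Ca) = 9.38 / 40.08 = 0.2340 mol
Ca²⁺ + 2e⁻ → Ca, so n(e⁻) = 2 × 0.2340 = 0.4680 mol
Q = 0.4680 × 96500 / 0.855 = 52820 C
I = Q / t = 52820 / 4482 s = 11.8 A

11.8 A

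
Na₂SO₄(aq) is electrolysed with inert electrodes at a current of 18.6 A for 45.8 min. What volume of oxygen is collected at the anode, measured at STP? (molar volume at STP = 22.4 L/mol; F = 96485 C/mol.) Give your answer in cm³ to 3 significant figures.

2970 cm³

Charge passed = 18.6 × 2748 = 51110 C
Moles of electrons = 51110 / 96485 = 0.5297 mol
2H₂O → O₂ + 4H⁺ + 4e⁻, so n(O₂) = 0.5297 / 4 = 0.1324 mol
V = 0.1324 × 22.4 = 2.966 L
= 2970 cm³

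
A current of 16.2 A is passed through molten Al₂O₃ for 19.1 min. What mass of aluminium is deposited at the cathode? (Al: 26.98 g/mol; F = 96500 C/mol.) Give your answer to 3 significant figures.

Q = 16.2 A × 1146 s = 18570 C
n(e⁻) = Q/F = 18570/96500 = 0.1924 mol
Al³⁺ + 3e⁻ → Al, so n(Al) = 0.1924 / 3 = 0.06413 mol
m = 0.06413 × 26.98 = 1.73 g

1.73 g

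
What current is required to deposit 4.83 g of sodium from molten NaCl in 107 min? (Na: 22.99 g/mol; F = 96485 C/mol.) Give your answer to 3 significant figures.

3.16 A

n(Na) = 4.83 / 22.99 = 0.2101 mol
Na⁺ + e⁻ → Na, so n(e⁻) = 0.2101 mol
Q = 0.2101 × 96485 = 20270 C
I = Q / t = 20270 / 6420 s = 3.16 A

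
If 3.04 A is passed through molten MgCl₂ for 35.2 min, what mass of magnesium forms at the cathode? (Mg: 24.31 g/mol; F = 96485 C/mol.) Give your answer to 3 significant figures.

0.809 g

Q = It = 3.04 × 2112 = 6420 C
n(e⁻) = Q/F = 6420/96485 = 0.06654 mol
Mg²⁺ + 2e⁻ → Mg, so n(Mg) = 0.06654 / 2 = 0.03327 mol
m = 0.03327 × 24.31 = 0.809 g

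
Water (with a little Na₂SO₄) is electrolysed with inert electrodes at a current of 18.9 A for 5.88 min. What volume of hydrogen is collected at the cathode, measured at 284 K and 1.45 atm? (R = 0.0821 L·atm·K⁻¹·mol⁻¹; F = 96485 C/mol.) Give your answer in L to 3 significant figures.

0.556 L

Q = It = 18.9 × 352.8 = 6668 C
n(e⁻) = 6668 / 96485 = 0.06911 mol
2H⁺ + 2e⁻ → H₂, so n(H₂) = 0.06911 / 2 = 0.03456 mol
V = nRT/P = 0.03456 × 0.0821 × 284 / 1.45 = 0.5557 L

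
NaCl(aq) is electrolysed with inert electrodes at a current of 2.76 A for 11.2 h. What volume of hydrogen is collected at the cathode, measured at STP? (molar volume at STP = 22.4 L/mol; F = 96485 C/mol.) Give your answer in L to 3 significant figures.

Q = 2.76 A × 40320 s = 1.113×10^5 C
n(e⁻) = 1.113×10^5 / 96485 = 1.154 mol
2H⁺ + 2e⁻ → H₂, so n(H₂) = 1.154 / 2 = 0.5770 mol
V = 0.5770 × 22.4 = 12.92 L

12.9 L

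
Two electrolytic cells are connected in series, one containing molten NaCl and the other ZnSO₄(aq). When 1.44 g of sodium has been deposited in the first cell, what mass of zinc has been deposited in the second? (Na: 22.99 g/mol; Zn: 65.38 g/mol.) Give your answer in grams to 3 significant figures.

2.05 g

n(Na) = 1.44 / 22.99 = 0.06264 mol
Na⁺ + e⁻ → Na, so n(e⁻) = 0.06264 mol
Since the cells are in series, n(e⁻) in the Zn cell is also 0.06264 mol.
Zn²⁺ + 2e⁻ → Zn, so n(Zn) = 0.06264 / 2 = 0.03132 mol
m(Zn) = 0.03132 × 65.38 = 2.05 g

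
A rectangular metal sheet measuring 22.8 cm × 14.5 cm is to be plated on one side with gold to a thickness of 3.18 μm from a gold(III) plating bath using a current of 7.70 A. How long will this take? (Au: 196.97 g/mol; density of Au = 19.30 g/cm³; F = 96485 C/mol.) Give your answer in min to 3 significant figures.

6.45 min

Plated area = 22.8 × 14.5 = 330.6 cm²
Volume = 330.6 × 3.18×10⁻⁴ cm = 0.1051 cm³
m(Au) = 0.1051 × 19.30 = 2.028 g
n(Au) = 2.028 / 196.97 = 0.01030 mol; n(e⁻) = 3 × 0.01030 = 0.03090 mol
Q = 0.03090 × 96485 = 2981 C
t = 2981 / 7.70 = 387.1 s = 6.45 min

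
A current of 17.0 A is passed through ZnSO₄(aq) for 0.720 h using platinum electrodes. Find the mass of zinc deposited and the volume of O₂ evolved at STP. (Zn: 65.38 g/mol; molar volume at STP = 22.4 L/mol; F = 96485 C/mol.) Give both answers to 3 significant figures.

14.9 g Zn; 2.56 L O₂

Q = 17.0 × 2592 = 44060 C; n(e⁻) = 44060 / 96485 = 0.4567 mol
Cathode: Zn²⁺ + 2e⁻ → Zn → n(Zn) = 0.4567/2 = 0.2284 mol → 14.9 g
Anode: 2H₂O → O₂ + 4H⁺ + 4e⁻ → n(O₂) = 0.4567/4 = 0.1142 mol → 2.56 L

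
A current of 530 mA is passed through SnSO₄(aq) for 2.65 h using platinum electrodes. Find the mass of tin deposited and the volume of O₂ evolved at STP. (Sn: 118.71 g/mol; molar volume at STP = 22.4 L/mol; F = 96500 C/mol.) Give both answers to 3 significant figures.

3.11 g Sn; 0.293 L O₂

Q = 0.530 × 9540 = 5056 C; n(e⁻) = 5056 / 96500 = 0.05239 mol
Cathode: Sn²⁺ + 2e⁻ → Sn → n(Sn) = 0.05239/2 = 0.02620 mol → 3.11 g
Anode: 2H₂O → O₂ + 4H⁺ + 4e⁻ → n(O₂) = 0.05239/4 = 0.01310 mol → 0.293 L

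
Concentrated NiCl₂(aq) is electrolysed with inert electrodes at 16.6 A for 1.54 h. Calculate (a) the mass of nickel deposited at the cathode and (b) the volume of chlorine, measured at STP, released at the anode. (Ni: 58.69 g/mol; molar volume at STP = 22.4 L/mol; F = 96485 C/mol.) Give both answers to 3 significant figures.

Q = 16.6 × 5544 = 92030 C; n(e⁻) = 92030 / 96485 = 0.9538 mol
Cathode: Ni²⁺ + 2e⁻ → Ni → n(Ni) = 0.9538/2 = 0.4769 mol → 28.0 g
Anode: 2Cl⁻ → Cl₂ + 2e⁻ → n(Cl₂) = 0.9538/2 = 0.4769 mol → 10.7 L

28.0 g Ni; 10.7 L Cl₂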